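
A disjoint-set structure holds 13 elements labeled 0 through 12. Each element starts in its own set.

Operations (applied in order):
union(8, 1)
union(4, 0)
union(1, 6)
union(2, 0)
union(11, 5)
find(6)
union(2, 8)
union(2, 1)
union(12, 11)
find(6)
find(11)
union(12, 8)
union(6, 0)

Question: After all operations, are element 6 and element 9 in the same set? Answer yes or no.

Answer: no

Derivation:
Step 1: union(8, 1) -> merged; set of 8 now {1, 8}
Step 2: union(4, 0) -> merged; set of 4 now {0, 4}
Step 3: union(1, 6) -> merged; set of 1 now {1, 6, 8}
Step 4: union(2, 0) -> merged; set of 2 now {0, 2, 4}
Step 5: union(11, 5) -> merged; set of 11 now {5, 11}
Step 6: find(6) -> no change; set of 6 is {1, 6, 8}
Step 7: union(2, 8) -> merged; set of 2 now {0, 1, 2, 4, 6, 8}
Step 8: union(2, 1) -> already same set; set of 2 now {0, 1, 2, 4, 6, 8}
Step 9: union(12, 11) -> merged; set of 12 now {5, 11, 12}
Step 10: find(6) -> no change; set of 6 is {0, 1, 2, 4, 6, 8}
Step 11: find(11) -> no change; set of 11 is {5, 11, 12}
Step 12: union(12, 8) -> merged; set of 12 now {0, 1, 2, 4, 5, 6, 8, 11, 12}
Step 13: union(6, 0) -> already same set; set of 6 now {0, 1, 2, 4, 5, 6, 8, 11, 12}
Set of 6: {0, 1, 2, 4, 5, 6, 8, 11, 12}; 9 is not a member.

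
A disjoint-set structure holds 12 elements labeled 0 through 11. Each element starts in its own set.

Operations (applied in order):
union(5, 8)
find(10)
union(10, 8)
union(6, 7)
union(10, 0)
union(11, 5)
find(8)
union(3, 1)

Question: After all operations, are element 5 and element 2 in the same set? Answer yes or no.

Step 1: union(5, 8) -> merged; set of 5 now {5, 8}
Step 2: find(10) -> no change; set of 10 is {10}
Step 3: union(10, 8) -> merged; set of 10 now {5, 8, 10}
Step 4: union(6, 7) -> merged; set of 6 now {6, 7}
Step 5: union(10, 0) -> merged; set of 10 now {0, 5, 8, 10}
Step 6: union(11, 5) -> merged; set of 11 now {0, 5, 8, 10, 11}
Step 7: find(8) -> no change; set of 8 is {0, 5, 8, 10, 11}
Step 8: union(3, 1) -> merged; set of 3 now {1, 3}
Set of 5: {0, 5, 8, 10, 11}; 2 is not a member.

Answer: no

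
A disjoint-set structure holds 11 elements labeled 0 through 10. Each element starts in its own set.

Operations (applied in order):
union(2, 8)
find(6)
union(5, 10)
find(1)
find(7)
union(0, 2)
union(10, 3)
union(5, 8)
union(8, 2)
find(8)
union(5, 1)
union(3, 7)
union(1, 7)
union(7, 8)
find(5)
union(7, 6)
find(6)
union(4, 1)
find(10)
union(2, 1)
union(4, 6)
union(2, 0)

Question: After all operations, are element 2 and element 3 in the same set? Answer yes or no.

Step 1: union(2, 8) -> merged; set of 2 now {2, 8}
Step 2: find(6) -> no change; set of 6 is {6}
Step 3: union(5, 10) -> merged; set of 5 now {5, 10}
Step 4: find(1) -> no change; set of 1 is {1}
Step 5: find(7) -> no change; set of 7 is {7}
Step 6: union(0, 2) -> merged; set of 0 now {0, 2, 8}
Step 7: union(10, 3) -> merged; set of 10 now {3, 5, 10}
Step 8: union(5, 8) -> merged; set of 5 now {0, 2, 3, 5, 8, 10}
Step 9: union(8, 2) -> already same set; set of 8 now {0, 2, 3, 5, 8, 10}
Step 10: find(8) -> no change; set of 8 is {0, 2, 3, 5, 8, 10}
Step 11: union(5, 1) -> merged; set of 5 now {0, 1, 2, 3, 5, 8, 10}
Step 12: union(3, 7) -> merged; set of 3 now {0, 1, 2, 3, 5, 7, 8, 10}
Step 13: union(1, 7) -> already same set; set of 1 now {0, 1, 2, 3, 5, 7, 8, 10}
Step 14: union(7, 8) -> already same set; set of 7 now {0, 1, 2, 3, 5, 7, 8, 10}
Step 15: find(5) -> no change; set of 5 is {0, 1, 2, 3, 5, 7, 8, 10}
Step 16: union(7, 6) -> merged; set of 7 now {0, 1, 2, 3, 5, 6, 7, 8, 10}
Step 17: find(6) -> no change; set of 6 is {0, 1, 2, 3, 5, 6, 7, 8, 10}
Step 18: union(4, 1) -> merged; set of 4 now {0, 1, 2, 3, 4, 5, 6, 7, 8, 10}
Step 19: find(10) -> no change; set of 10 is {0, 1, 2, 3, 4, 5, 6, 7, 8, 10}
Step 20: union(2, 1) -> already same set; set of 2 now {0, 1, 2, 3, 4, 5, 6, 7, 8, 10}
Step 21: union(4, 6) -> already same set; set of 4 now {0, 1, 2, 3, 4, 5, 6, 7, 8, 10}
Step 22: union(2, 0) -> already same set; set of 2 now {0, 1, 2, 3, 4, 5, 6, 7, 8, 10}
Set of 2: {0, 1, 2, 3, 4, 5, 6, 7, 8, 10}; 3 is a member.

Answer: yes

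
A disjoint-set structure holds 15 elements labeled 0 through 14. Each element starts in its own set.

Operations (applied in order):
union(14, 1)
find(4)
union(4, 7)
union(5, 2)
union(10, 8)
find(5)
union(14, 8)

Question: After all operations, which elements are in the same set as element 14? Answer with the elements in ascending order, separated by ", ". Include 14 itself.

Answer: 1, 8, 10, 14

Derivation:
Step 1: union(14, 1) -> merged; set of 14 now {1, 14}
Step 2: find(4) -> no change; set of 4 is {4}
Step 3: union(4, 7) -> merged; set of 4 now {4, 7}
Step 4: union(5, 2) -> merged; set of 5 now {2, 5}
Step 5: union(10, 8) -> merged; set of 10 now {8, 10}
Step 6: find(5) -> no change; set of 5 is {2, 5}
Step 7: union(14, 8) -> merged; set of 14 now {1, 8, 10, 14}
Component of 14: {1, 8, 10, 14}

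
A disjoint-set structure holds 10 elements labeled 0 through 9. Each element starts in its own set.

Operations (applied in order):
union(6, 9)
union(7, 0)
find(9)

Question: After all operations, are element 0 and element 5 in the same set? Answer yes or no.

Step 1: union(6, 9) -> merged; set of 6 now {6, 9}
Step 2: union(7, 0) -> merged; set of 7 now {0, 7}
Step 3: find(9) -> no change; set of 9 is {6, 9}
Set of 0: {0, 7}; 5 is not a member.

Answer: no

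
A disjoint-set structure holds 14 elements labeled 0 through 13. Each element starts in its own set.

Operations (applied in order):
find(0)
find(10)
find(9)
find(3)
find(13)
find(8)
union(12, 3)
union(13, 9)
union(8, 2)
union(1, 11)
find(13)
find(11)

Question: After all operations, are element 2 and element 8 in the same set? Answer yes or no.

Step 1: find(0) -> no change; set of 0 is {0}
Step 2: find(10) -> no change; set of 10 is {10}
Step 3: find(9) -> no change; set of 9 is {9}
Step 4: find(3) -> no change; set of 3 is {3}
Step 5: find(13) -> no change; set of 13 is {13}
Step 6: find(8) -> no change; set of 8 is {8}
Step 7: union(12, 3) -> merged; set of 12 now {3, 12}
Step 8: union(13, 9) -> merged; set of 13 now {9, 13}
Step 9: union(8, 2) -> merged; set of 8 now {2, 8}
Step 10: union(1, 11) -> merged; set of 1 now {1, 11}
Step 11: find(13) -> no change; set of 13 is {9, 13}
Step 12: find(11) -> no change; set of 11 is {1, 11}
Set of 2: {2, 8}; 8 is a member.

Answer: yes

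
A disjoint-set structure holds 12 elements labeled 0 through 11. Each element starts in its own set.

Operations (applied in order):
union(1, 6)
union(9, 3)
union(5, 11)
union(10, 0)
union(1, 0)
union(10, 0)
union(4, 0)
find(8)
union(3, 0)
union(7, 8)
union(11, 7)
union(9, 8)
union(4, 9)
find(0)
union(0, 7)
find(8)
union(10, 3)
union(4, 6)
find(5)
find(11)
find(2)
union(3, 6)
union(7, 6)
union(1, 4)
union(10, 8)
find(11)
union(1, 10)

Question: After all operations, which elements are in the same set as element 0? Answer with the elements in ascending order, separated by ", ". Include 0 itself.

Step 1: union(1, 6) -> merged; set of 1 now {1, 6}
Step 2: union(9, 3) -> merged; set of 9 now {3, 9}
Step 3: union(5, 11) -> merged; set of 5 now {5, 11}
Step 4: union(10, 0) -> merged; set of 10 now {0, 10}
Step 5: union(1, 0) -> merged; set of 1 now {0, 1, 6, 10}
Step 6: union(10, 0) -> already same set; set of 10 now {0, 1, 6, 10}
Step 7: union(4, 0) -> merged; set of 4 now {0, 1, 4, 6, 10}
Step 8: find(8) -> no change; set of 8 is {8}
Step 9: union(3, 0) -> merged; set of 3 now {0, 1, 3, 4, 6, 9, 10}
Step 10: union(7, 8) -> merged; set of 7 now {7, 8}
Step 11: union(11, 7) -> merged; set of 11 now {5, 7, 8, 11}
Step 12: union(9, 8) -> merged; set of 9 now {0, 1, 3, 4, 5, 6, 7, 8, 9, 10, 11}
Step 13: union(4, 9) -> already same set; set of 4 now {0, 1, 3, 4, 5, 6, 7, 8, 9, 10, 11}
Step 14: find(0) -> no change; set of 0 is {0, 1, 3, 4, 5, 6, 7, 8, 9, 10, 11}
Step 15: union(0, 7) -> already same set; set of 0 now {0, 1, 3, 4, 5, 6, 7, 8, 9, 10, 11}
Step 16: find(8) -> no change; set of 8 is {0, 1, 3, 4, 5, 6, 7, 8, 9, 10, 11}
Step 17: union(10, 3) -> already same set; set of 10 now {0, 1, 3, 4, 5, 6, 7, 8, 9, 10, 11}
Step 18: union(4, 6) -> already same set; set of 4 now {0, 1, 3, 4, 5, 6, 7, 8, 9, 10, 11}
Step 19: find(5) -> no change; set of 5 is {0, 1, 3, 4, 5, 6, 7, 8, 9, 10, 11}
Step 20: find(11) -> no change; set of 11 is {0, 1, 3, 4, 5, 6, 7, 8, 9, 10, 11}
Step 21: find(2) -> no change; set of 2 is {2}
Step 22: union(3, 6) -> already same set; set of 3 now {0, 1, 3, 4, 5, 6, 7, 8, 9, 10, 11}
Step 23: union(7, 6) -> already same set; set of 7 now {0, 1, 3, 4, 5, 6, 7, 8, 9, 10, 11}
Step 24: union(1, 4) -> already same set; set of 1 now {0, 1, 3, 4, 5, 6, 7, 8, 9, 10, 11}
Step 25: union(10, 8) -> already same set; set of 10 now {0, 1, 3, 4, 5, 6, 7, 8, 9, 10, 11}
Step 26: find(11) -> no change; set of 11 is {0, 1, 3, 4, 5, 6, 7, 8, 9, 10, 11}
Step 27: union(1, 10) -> already same set; set of 1 now {0, 1, 3, 4, 5, 6, 7, 8, 9, 10, 11}
Component of 0: {0, 1, 3, 4, 5, 6, 7, 8, 9, 10, 11}

Answer: 0, 1, 3, 4, 5, 6, 7, 8, 9, 10, 11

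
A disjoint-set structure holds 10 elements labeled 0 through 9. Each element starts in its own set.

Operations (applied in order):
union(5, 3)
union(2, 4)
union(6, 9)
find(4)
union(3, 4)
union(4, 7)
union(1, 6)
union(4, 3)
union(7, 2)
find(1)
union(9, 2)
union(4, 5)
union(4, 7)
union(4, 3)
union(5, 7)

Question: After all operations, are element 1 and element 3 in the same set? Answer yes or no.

Answer: yes

Derivation:
Step 1: union(5, 3) -> merged; set of 5 now {3, 5}
Step 2: union(2, 4) -> merged; set of 2 now {2, 4}
Step 3: union(6, 9) -> merged; set of 6 now {6, 9}
Step 4: find(4) -> no change; set of 4 is {2, 4}
Step 5: union(3, 4) -> merged; set of 3 now {2, 3, 4, 5}
Step 6: union(4, 7) -> merged; set of 4 now {2, 3, 4, 5, 7}
Step 7: union(1, 6) -> merged; set of 1 now {1, 6, 9}
Step 8: union(4, 3) -> already same set; set of 4 now {2, 3, 4, 5, 7}
Step 9: union(7, 2) -> already same set; set of 7 now {2, 3, 4, 5, 7}
Step 10: find(1) -> no change; set of 1 is {1, 6, 9}
Step 11: union(9, 2) -> merged; set of 9 now {1, 2, 3, 4, 5, 6, 7, 9}
Step 12: union(4, 5) -> already same set; set of 4 now {1, 2, 3, 4, 5, 6, 7, 9}
Step 13: union(4, 7) -> already same set; set of 4 now {1, 2, 3, 4, 5, 6, 7, 9}
Step 14: union(4, 3) -> already same set; set of 4 now {1, 2, 3, 4, 5, 6, 7, 9}
Step 15: union(5, 7) -> already same set; set of 5 now {1, 2, 3, 4, 5, 6, 7, 9}
Set of 1: {1, 2, 3, 4, 5, 6, 7, 9}; 3 is a member.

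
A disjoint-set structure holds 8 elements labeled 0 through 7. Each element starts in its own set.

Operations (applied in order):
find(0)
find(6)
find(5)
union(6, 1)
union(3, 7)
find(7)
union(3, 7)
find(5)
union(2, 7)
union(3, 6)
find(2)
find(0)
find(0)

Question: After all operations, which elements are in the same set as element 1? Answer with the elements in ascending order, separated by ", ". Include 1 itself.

Answer: 1, 2, 3, 6, 7

Derivation:
Step 1: find(0) -> no change; set of 0 is {0}
Step 2: find(6) -> no change; set of 6 is {6}
Step 3: find(5) -> no change; set of 5 is {5}
Step 4: union(6, 1) -> merged; set of 6 now {1, 6}
Step 5: union(3, 7) -> merged; set of 3 now {3, 7}
Step 6: find(7) -> no change; set of 7 is {3, 7}
Step 7: union(3, 7) -> already same set; set of 3 now {3, 7}
Step 8: find(5) -> no change; set of 5 is {5}
Step 9: union(2, 7) -> merged; set of 2 now {2, 3, 7}
Step 10: union(3, 6) -> merged; set of 3 now {1, 2, 3, 6, 7}
Step 11: find(2) -> no change; set of 2 is {1, 2, 3, 6, 7}
Step 12: find(0) -> no change; set of 0 is {0}
Step 13: find(0) -> no change; set of 0 is {0}
Component of 1: {1, 2, 3, 6, 7}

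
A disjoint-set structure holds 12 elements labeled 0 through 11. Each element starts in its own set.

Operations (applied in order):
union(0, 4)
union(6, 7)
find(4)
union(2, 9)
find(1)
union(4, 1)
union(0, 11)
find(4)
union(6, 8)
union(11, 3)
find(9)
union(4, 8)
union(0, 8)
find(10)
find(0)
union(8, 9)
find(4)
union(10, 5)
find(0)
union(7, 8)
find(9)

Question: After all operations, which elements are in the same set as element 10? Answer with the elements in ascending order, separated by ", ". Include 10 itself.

Answer: 5, 10

Derivation:
Step 1: union(0, 4) -> merged; set of 0 now {0, 4}
Step 2: union(6, 7) -> merged; set of 6 now {6, 7}
Step 3: find(4) -> no change; set of 4 is {0, 4}
Step 4: union(2, 9) -> merged; set of 2 now {2, 9}
Step 5: find(1) -> no change; set of 1 is {1}
Step 6: union(4, 1) -> merged; set of 4 now {0, 1, 4}
Step 7: union(0, 11) -> merged; set of 0 now {0, 1, 4, 11}
Step 8: find(4) -> no change; set of 4 is {0, 1, 4, 11}
Step 9: union(6, 8) -> merged; set of 6 now {6, 7, 8}
Step 10: union(11, 3) -> merged; set of 11 now {0, 1, 3, 4, 11}
Step 11: find(9) -> no change; set of 9 is {2, 9}
Step 12: union(4, 8) -> merged; set of 4 now {0, 1, 3, 4, 6, 7, 8, 11}
Step 13: union(0, 8) -> already same set; set of 0 now {0, 1, 3, 4, 6, 7, 8, 11}
Step 14: find(10) -> no change; set of 10 is {10}
Step 15: find(0) -> no change; set of 0 is {0, 1, 3, 4, 6, 7, 8, 11}
Step 16: union(8, 9) -> merged; set of 8 now {0, 1, 2, 3, 4, 6, 7, 8, 9, 11}
Step 17: find(4) -> no change; set of 4 is {0, 1, 2, 3, 4, 6, 7, 8, 9, 11}
Step 18: union(10, 5) -> merged; set of 10 now {5, 10}
Step 19: find(0) -> no change; set of 0 is {0, 1, 2, 3, 4, 6, 7, 8, 9, 11}
Step 20: union(7, 8) -> already same set; set of 7 now {0, 1, 2, 3, 4, 6, 7, 8, 9, 11}
Step 21: find(9) -> no change; set of 9 is {0, 1, 2, 3, 4, 6, 7, 8, 9, 11}
Component of 10: {5, 10}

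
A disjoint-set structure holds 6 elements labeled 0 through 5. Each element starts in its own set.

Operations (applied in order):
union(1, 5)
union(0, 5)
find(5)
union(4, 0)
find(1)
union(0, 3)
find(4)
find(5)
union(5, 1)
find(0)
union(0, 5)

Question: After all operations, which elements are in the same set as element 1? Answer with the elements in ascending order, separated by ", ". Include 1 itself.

Step 1: union(1, 5) -> merged; set of 1 now {1, 5}
Step 2: union(0, 5) -> merged; set of 0 now {0, 1, 5}
Step 3: find(5) -> no change; set of 5 is {0, 1, 5}
Step 4: union(4, 0) -> merged; set of 4 now {0, 1, 4, 5}
Step 5: find(1) -> no change; set of 1 is {0, 1, 4, 5}
Step 6: union(0, 3) -> merged; set of 0 now {0, 1, 3, 4, 5}
Step 7: find(4) -> no change; set of 4 is {0, 1, 3, 4, 5}
Step 8: find(5) -> no change; set of 5 is {0, 1, 3, 4, 5}
Step 9: union(5, 1) -> already same set; set of 5 now {0, 1, 3, 4, 5}
Step 10: find(0) -> no change; set of 0 is {0, 1, 3, 4, 5}
Step 11: union(0, 5) -> already same set; set of 0 now {0, 1, 3, 4, 5}
Component of 1: {0, 1, 3, 4, 5}

Answer: 0, 1, 3, 4, 5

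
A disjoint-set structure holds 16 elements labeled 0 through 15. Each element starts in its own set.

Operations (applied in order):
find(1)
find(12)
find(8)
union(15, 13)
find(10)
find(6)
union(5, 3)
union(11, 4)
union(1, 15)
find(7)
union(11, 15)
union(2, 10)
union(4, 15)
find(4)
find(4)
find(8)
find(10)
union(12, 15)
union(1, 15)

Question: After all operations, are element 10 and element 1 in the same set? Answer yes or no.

Answer: no

Derivation:
Step 1: find(1) -> no change; set of 1 is {1}
Step 2: find(12) -> no change; set of 12 is {12}
Step 3: find(8) -> no change; set of 8 is {8}
Step 4: union(15, 13) -> merged; set of 15 now {13, 15}
Step 5: find(10) -> no change; set of 10 is {10}
Step 6: find(6) -> no change; set of 6 is {6}
Step 7: union(5, 3) -> merged; set of 5 now {3, 5}
Step 8: union(11, 4) -> merged; set of 11 now {4, 11}
Step 9: union(1, 15) -> merged; set of 1 now {1, 13, 15}
Step 10: find(7) -> no change; set of 7 is {7}
Step 11: union(11, 15) -> merged; set of 11 now {1, 4, 11, 13, 15}
Step 12: union(2, 10) -> merged; set of 2 now {2, 10}
Step 13: union(4, 15) -> already same set; set of 4 now {1, 4, 11, 13, 15}
Step 14: find(4) -> no change; set of 4 is {1, 4, 11, 13, 15}
Step 15: find(4) -> no change; set of 4 is {1, 4, 11, 13, 15}
Step 16: find(8) -> no change; set of 8 is {8}
Step 17: find(10) -> no change; set of 10 is {2, 10}
Step 18: union(12, 15) -> merged; set of 12 now {1, 4, 11, 12, 13, 15}
Step 19: union(1, 15) -> already same set; set of 1 now {1, 4, 11, 12, 13, 15}
Set of 10: {2, 10}; 1 is not a member.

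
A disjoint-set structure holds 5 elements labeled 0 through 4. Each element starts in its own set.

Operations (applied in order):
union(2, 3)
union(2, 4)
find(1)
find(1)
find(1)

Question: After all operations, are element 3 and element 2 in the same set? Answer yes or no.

Step 1: union(2, 3) -> merged; set of 2 now {2, 3}
Step 2: union(2, 4) -> merged; set of 2 now {2, 3, 4}
Step 3: find(1) -> no change; set of 1 is {1}
Step 4: find(1) -> no change; set of 1 is {1}
Step 5: find(1) -> no change; set of 1 is {1}
Set of 3: {2, 3, 4}; 2 is a member.

Answer: yes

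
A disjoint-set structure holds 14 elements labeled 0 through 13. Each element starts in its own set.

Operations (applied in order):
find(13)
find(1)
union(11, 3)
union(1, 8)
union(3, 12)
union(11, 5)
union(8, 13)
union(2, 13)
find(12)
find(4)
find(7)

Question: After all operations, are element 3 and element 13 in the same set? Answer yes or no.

Step 1: find(13) -> no change; set of 13 is {13}
Step 2: find(1) -> no change; set of 1 is {1}
Step 3: union(11, 3) -> merged; set of 11 now {3, 11}
Step 4: union(1, 8) -> merged; set of 1 now {1, 8}
Step 5: union(3, 12) -> merged; set of 3 now {3, 11, 12}
Step 6: union(11, 5) -> merged; set of 11 now {3, 5, 11, 12}
Step 7: union(8, 13) -> merged; set of 8 now {1, 8, 13}
Step 8: union(2, 13) -> merged; set of 2 now {1, 2, 8, 13}
Step 9: find(12) -> no change; set of 12 is {3, 5, 11, 12}
Step 10: find(4) -> no change; set of 4 is {4}
Step 11: find(7) -> no change; set of 7 is {7}
Set of 3: {3, 5, 11, 12}; 13 is not a member.

Answer: no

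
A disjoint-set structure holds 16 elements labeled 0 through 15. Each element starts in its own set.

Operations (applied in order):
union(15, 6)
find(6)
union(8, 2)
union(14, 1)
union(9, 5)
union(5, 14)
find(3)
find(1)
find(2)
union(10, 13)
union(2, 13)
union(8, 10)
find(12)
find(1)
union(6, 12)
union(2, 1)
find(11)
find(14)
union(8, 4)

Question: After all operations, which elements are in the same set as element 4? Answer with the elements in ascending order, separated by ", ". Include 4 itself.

Step 1: union(15, 6) -> merged; set of 15 now {6, 15}
Step 2: find(6) -> no change; set of 6 is {6, 15}
Step 3: union(8, 2) -> merged; set of 8 now {2, 8}
Step 4: union(14, 1) -> merged; set of 14 now {1, 14}
Step 5: union(9, 5) -> merged; set of 9 now {5, 9}
Step 6: union(5, 14) -> merged; set of 5 now {1, 5, 9, 14}
Step 7: find(3) -> no change; set of 3 is {3}
Step 8: find(1) -> no change; set of 1 is {1, 5, 9, 14}
Step 9: find(2) -> no change; set of 2 is {2, 8}
Step 10: union(10, 13) -> merged; set of 10 now {10, 13}
Step 11: union(2, 13) -> merged; set of 2 now {2, 8, 10, 13}
Step 12: union(8, 10) -> already same set; set of 8 now {2, 8, 10, 13}
Step 13: find(12) -> no change; set of 12 is {12}
Step 14: find(1) -> no change; set of 1 is {1, 5, 9, 14}
Step 15: union(6, 12) -> merged; set of 6 now {6, 12, 15}
Step 16: union(2, 1) -> merged; set of 2 now {1, 2, 5, 8, 9, 10, 13, 14}
Step 17: find(11) -> no change; set of 11 is {11}
Step 18: find(14) -> no change; set of 14 is {1, 2, 5, 8, 9, 10, 13, 14}
Step 19: union(8, 4) -> merged; set of 8 now {1, 2, 4, 5, 8, 9, 10, 13, 14}
Component of 4: {1, 2, 4, 5, 8, 9, 10, 13, 14}

Answer: 1, 2, 4, 5, 8, 9, 10, 13, 14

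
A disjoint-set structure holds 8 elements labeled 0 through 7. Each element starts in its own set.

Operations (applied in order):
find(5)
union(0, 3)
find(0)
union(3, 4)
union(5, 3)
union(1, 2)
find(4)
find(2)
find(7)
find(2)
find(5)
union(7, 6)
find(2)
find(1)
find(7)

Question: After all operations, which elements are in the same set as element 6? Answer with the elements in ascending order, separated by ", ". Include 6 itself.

Step 1: find(5) -> no change; set of 5 is {5}
Step 2: union(0, 3) -> merged; set of 0 now {0, 3}
Step 3: find(0) -> no change; set of 0 is {0, 3}
Step 4: union(3, 4) -> merged; set of 3 now {0, 3, 4}
Step 5: union(5, 3) -> merged; set of 5 now {0, 3, 4, 5}
Step 6: union(1, 2) -> merged; set of 1 now {1, 2}
Step 7: find(4) -> no change; set of 4 is {0, 3, 4, 5}
Step 8: find(2) -> no change; set of 2 is {1, 2}
Step 9: find(7) -> no change; set of 7 is {7}
Step 10: find(2) -> no change; set of 2 is {1, 2}
Step 11: find(5) -> no change; set of 5 is {0, 3, 4, 5}
Step 12: union(7, 6) -> merged; set of 7 now {6, 7}
Step 13: find(2) -> no change; set of 2 is {1, 2}
Step 14: find(1) -> no change; set of 1 is {1, 2}
Step 15: find(7) -> no change; set of 7 is {6, 7}
Component of 6: {6, 7}

Answer: 6, 7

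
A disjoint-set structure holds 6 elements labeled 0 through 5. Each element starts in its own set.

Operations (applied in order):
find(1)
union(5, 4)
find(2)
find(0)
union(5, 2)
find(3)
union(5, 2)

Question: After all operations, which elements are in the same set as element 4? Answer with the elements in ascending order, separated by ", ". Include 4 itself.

Answer: 2, 4, 5

Derivation:
Step 1: find(1) -> no change; set of 1 is {1}
Step 2: union(5, 4) -> merged; set of 5 now {4, 5}
Step 3: find(2) -> no change; set of 2 is {2}
Step 4: find(0) -> no change; set of 0 is {0}
Step 5: union(5, 2) -> merged; set of 5 now {2, 4, 5}
Step 6: find(3) -> no change; set of 3 is {3}
Step 7: union(5, 2) -> already same set; set of 5 now {2, 4, 5}
Component of 4: {2, 4, 5}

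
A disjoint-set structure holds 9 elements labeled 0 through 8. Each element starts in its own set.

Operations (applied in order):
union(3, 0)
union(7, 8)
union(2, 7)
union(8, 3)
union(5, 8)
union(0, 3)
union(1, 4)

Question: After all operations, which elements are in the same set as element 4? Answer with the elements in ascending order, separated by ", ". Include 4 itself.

Answer: 1, 4

Derivation:
Step 1: union(3, 0) -> merged; set of 3 now {0, 3}
Step 2: union(7, 8) -> merged; set of 7 now {7, 8}
Step 3: union(2, 7) -> merged; set of 2 now {2, 7, 8}
Step 4: union(8, 3) -> merged; set of 8 now {0, 2, 3, 7, 8}
Step 5: union(5, 8) -> merged; set of 5 now {0, 2, 3, 5, 7, 8}
Step 6: union(0, 3) -> already same set; set of 0 now {0, 2, 3, 5, 7, 8}
Step 7: union(1, 4) -> merged; set of 1 now {1, 4}
Component of 4: {1, 4}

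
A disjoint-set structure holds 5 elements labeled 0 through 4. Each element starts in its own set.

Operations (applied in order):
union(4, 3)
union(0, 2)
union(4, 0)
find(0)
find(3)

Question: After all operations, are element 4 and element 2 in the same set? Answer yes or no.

Answer: yes

Derivation:
Step 1: union(4, 3) -> merged; set of 4 now {3, 4}
Step 2: union(0, 2) -> merged; set of 0 now {0, 2}
Step 3: union(4, 0) -> merged; set of 4 now {0, 2, 3, 4}
Step 4: find(0) -> no change; set of 0 is {0, 2, 3, 4}
Step 5: find(3) -> no change; set of 3 is {0, 2, 3, 4}
Set of 4: {0, 2, 3, 4}; 2 is a member.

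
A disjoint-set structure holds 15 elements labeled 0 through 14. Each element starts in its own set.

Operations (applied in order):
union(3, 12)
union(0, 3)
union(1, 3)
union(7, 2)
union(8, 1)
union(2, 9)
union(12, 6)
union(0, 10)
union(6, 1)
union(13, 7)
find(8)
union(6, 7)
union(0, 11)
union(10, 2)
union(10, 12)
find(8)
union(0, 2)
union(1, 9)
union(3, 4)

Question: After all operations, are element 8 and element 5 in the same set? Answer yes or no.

Step 1: union(3, 12) -> merged; set of 3 now {3, 12}
Step 2: union(0, 3) -> merged; set of 0 now {0, 3, 12}
Step 3: union(1, 3) -> merged; set of 1 now {0, 1, 3, 12}
Step 4: union(7, 2) -> merged; set of 7 now {2, 7}
Step 5: union(8, 1) -> merged; set of 8 now {0, 1, 3, 8, 12}
Step 6: union(2, 9) -> merged; set of 2 now {2, 7, 9}
Step 7: union(12, 6) -> merged; set of 12 now {0, 1, 3, 6, 8, 12}
Step 8: union(0, 10) -> merged; set of 0 now {0, 1, 3, 6, 8, 10, 12}
Step 9: union(6, 1) -> already same set; set of 6 now {0, 1, 3, 6, 8, 10, 12}
Step 10: union(13, 7) -> merged; set of 13 now {2, 7, 9, 13}
Step 11: find(8) -> no change; set of 8 is {0, 1, 3, 6, 8, 10, 12}
Step 12: union(6, 7) -> merged; set of 6 now {0, 1, 2, 3, 6, 7, 8, 9, 10, 12, 13}
Step 13: union(0, 11) -> merged; set of 0 now {0, 1, 2, 3, 6, 7, 8, 9, 10, 11, 12, 13}
Step 14: union(10, 2) -> already same set; set of 10 now {0, 1, 2, 3, 6, 7, 8, 9, 10, 11, 12, 13}
Step 15: union(10, 12) -> already same set; set of 10 now {0, 1, 2, 3, 6, 7, 8, 9, 10, 11, 12, 13}
Step 16: find(8) -> no change; set of 8 is {0, 1, 2, 3, 6, 7, 8, 9, 10, 11, 12, 13}
Step 17: union(0, 2) -> already same set; set of 0 now {0, 1, 2, 3, 6, 7, 8, 9, 10, 11, 12, 13}
Step 18: union(1, 9) -> already same set; set of 1 now {0, 1, 2, 3, 6, 7, 8, 9, 10, 11, 12, 13}
Step 19: union(3, 4) -> merged; set of 3 now {0, 1, 2, 3, 4, 6, 7, 8, 9, 10, 11, 12, 13}
Set of 8: {0, 1, 2, 3, 4, 6, 7, 8, 9, 10, 11, 12, 13}; 5 is not a member.

Answer: no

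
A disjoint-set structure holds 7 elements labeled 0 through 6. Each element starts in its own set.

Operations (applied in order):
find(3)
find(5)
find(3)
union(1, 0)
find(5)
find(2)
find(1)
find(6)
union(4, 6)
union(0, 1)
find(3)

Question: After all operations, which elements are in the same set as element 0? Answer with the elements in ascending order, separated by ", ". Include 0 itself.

Step 1: find(3) -> no change; set of 3 is {3}
Step 2: find(5) -> no change; set of 5 is {5}
Step 3: find(3) -> no change; set of 3 is {3}
Step 4: union(1, 0) -> merged; set of 1 now {0, 1}
Step 5: find(5) -> no change; set of 5 is {5}
Step 6: find(2) -> no change; set of 2 is {2}
Step 7: find(1) -> no change; set of 1 is {0, 1}
Step 8: find(6) -> no change; set of 6 is {6}
Step 9: union(4, 6) -> merged; set of 4 now {4, 6}
Step 10: union(0, 1) -> already same set; set of 0 now {0, 1}
Step 11: find(3) -> no change; set of 3 is {3}
Component of 0: {0, 1}

Answer: 0, 1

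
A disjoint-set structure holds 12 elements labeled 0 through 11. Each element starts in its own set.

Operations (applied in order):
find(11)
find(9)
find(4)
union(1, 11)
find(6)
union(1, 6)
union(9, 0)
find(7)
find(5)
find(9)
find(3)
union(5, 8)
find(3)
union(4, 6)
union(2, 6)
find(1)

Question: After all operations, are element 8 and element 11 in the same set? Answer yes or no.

Answer: no

Derivation:
Step 1: find(11) -> no change; set of 11 is {11}
Step 2: find(9) -> no change; set of 9 is {9}
Step 3: find(4) -> no change; set of 4 is {4}
Step 4: union(1, 11) -> merged; set of 1 now {1, 11}
Step 5: find(6) -> no change; set of 6 is {6}
Step 6: union(1, 6) -> merged; set of 1 now {1, 6, 11}
Step 7: union(9, 0) -> merged; set of 9 now {0, 9}
Step 8: find(7) -> no change; set of 7 is {7}
Step 9: find(5) -> no change; set of 5 is {5}
Step 10: find(9) -> no change; set of 9 is {0, 9}
Step 11: find(3) -> no change; set of 3 is {3}
Step 12: union(5, 8) -> merged; set of 5 now {5, 8}
Step 13: find(3) -> no change; set of 3 is {3}
Step 14: union(4, 6) -> merged; set of 4 now {1, 4, 6, 11}
Step 15: union(2, 6) -> merged; set of 2 now {1, 2, 4, 6, 11}
Step 16: find(1) -> no change; set of 1 is {1, 2, 4, 6, 11}
Set of 8: {5, 8}; 11 is not a member.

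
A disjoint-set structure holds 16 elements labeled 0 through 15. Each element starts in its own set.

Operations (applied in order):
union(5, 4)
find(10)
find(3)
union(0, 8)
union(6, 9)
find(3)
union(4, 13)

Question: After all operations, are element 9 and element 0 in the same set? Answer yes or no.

Answer: no

Derivation:
Step 1: union(5, 4) -> merged; set of 5 now {4, 5}
Step 2: find(10) -> no change; set of 10 is {10}
Step 3: find(3) -> no change; set of 3 is {3}
Step 4: union(0, 8) -> merged; set of 0 now {0, 8}
Step 5: union(6, 9) -> merged; set of 6 now {6, 9}
Step 6: find(3) -> no change; set of 3 is {3}
Step 7: union(4, 13) -> merged; set of 4 now {4, 5, 13}
Set of 9: {6, 9}; 0 is not a member.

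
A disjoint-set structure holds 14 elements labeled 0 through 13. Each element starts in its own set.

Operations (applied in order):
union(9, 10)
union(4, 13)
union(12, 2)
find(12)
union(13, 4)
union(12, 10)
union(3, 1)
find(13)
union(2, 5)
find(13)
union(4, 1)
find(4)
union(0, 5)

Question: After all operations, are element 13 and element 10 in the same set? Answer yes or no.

Answer: no

Derivation:
Step 1: union(9, 10) -> merged; set of 9 now {9, 10}
Step 2: union(4, 13) -> merged; set of 4 now {4, 13}
Step 3: union(12, 2) -> merged; set of 12 now {2, 12}
Step 4: find(12) -> no change; set of 12 is {2, 12}
Step 5: union(13, 4) -> already same set; set of 13 now {4, 13}
Step 6: union(12, 10) -> merged; set of 12 now {2, 9, 10, 12}
Step 7: union(3, 1) -> merged; set of 3 now {1, 3}
Step 8: find(13) -> no change; set of 13 is {4, 13}
Step 9: union(2, 5) -> merged; set of 2 now {2, 5, 9, 10, 12}
Step 10: find(13) -> no change; set of 13 is {4, 13}
Step 11: union(4, 1) -> merged; set of 4 now {1, 3, 4, 13}
Step 12: find(4) -> no change; set of 4 is {1, 3, 4, 13}
Step 13: union(0, 5) -> merged; set of 0 now {0, 2, 5, 9, 10, 12}
Set of 13: {1, 3, 4, 13}; 10 is not a member.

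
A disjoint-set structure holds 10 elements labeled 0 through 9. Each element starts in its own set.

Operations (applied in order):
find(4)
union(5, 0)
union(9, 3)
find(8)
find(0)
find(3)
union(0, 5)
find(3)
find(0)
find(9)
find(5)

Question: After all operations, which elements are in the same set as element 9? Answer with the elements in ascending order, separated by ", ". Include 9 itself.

Step 1: find(4) -> no change; set of 4 is {4}
Step 2: union(5, 0) -> merged; set of 5 now {0, 5}
Step 3: union(9, 3) -> merged; set of 9 now {3, 9}
Step 4: find(8) -> no change; set of 8 is {8}
Step 5: find(0) -> no change; set of 0 is {0, 5}
Step 6: find(3) -> no change; set of 3 is {3, 9}
Step 7: union(0, 5) -> already same set; set of 0 now {0, 5}
Step 8: find(3) -> no change; set of 3 is {3, 9}
Step 9: find(0) -> no change; set of 0 is {0, 5}
Step 10: find(9) -> no change; set of 9 is {3, 9}
Step 11: find(5) -> no change; set of 5 is {0, 5}
Component of 9: {3, 9}

Answer: 3, 9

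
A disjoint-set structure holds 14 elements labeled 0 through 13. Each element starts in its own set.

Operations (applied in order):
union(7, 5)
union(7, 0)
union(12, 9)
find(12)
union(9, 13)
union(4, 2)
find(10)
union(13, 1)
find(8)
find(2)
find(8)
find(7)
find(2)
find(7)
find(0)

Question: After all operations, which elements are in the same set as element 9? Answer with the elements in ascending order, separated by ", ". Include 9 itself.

Answer: 1, 9, 12, 13

Derivation:
Step 1: union(7, 5) -> merged; set of 7 now {5, 7}
Step 2: union(7, 0) -> merged; set of 7 now {0, 5, 7}
Step 3: union(12, 9) -> merged; set of 12 now {9, 12}
Step 4: find(12) -> no change; set of 12 is {9, 12}
Step 5: union(9, 13) -> merged; set of 9 now {9, 12, 13}
Step 6: union(4, 2) -> merged; set of 4 now {2, 4}
Step 7: find(10) -> no change; set of 10 is {10}
Step 8: union(13, 1) -> merged; set of 13 now {1, 9, 12, 13}
Step 9: find(8) -> no change; set of 8 is {8}
Step 10: find(2) -> no change; set of 2 is {2, 4}
Step 11: find(8) -> no change; set of 8 is {8}
Step 12: find(7) -> no change; set of 7 is {0, 5, 7}
Step 13: find(2) -> no change; set of 2 is {2, 4}
Step 14: find(7) -> no change; set of 7 is {0, 5, 7}
Step 15: find(0) -> no change; set of 0 is {0, 5, 7}
Component of 9: {1, 9, 12, 13}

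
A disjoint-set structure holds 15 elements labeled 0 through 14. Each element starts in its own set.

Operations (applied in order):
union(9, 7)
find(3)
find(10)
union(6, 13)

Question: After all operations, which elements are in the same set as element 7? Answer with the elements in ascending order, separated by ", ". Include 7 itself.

Answer: 7, 9

Derivation:
Step 1: union(9, 7) -> merged; set of 9 now {7, 9}
Step 2: find(3) -> no change; set of 3 is {3}
Step 3: find(10) -> no change; set of 10 is {10}
Step 4: union(6, 13) -> merged; set of 6 now {6, 13}
Component of 7: {7, 9}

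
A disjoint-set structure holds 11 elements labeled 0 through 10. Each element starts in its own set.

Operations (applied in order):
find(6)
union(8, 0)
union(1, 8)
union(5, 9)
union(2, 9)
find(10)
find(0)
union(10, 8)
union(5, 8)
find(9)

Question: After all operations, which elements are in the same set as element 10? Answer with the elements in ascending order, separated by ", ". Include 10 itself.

Step 1: find(6) -> no change; set of 6 is {6}
Step 2: union(8, 0) -> merged; set of 8 now {0, 8}
Step 3: union(1, 8) -> merged; set of 1 now {0, 1, 8}
Step 4: union(5, 9) -> merged; set of 5 now {5, 9}
Step 5: union(2, 9) -> merged; set of 2 now {2, 5, 9}
Step 6: find(10) -> no change; set of 10 is {10}
Step 7: find(0) -> no change; set of 0 is {0, 1, 8}
Step 8: union(10, 8) -> merged; set of 10 now {0, 1, 8, 10}
Step 9: union(5, 8) -> merged; set of 5 now {0, 1, 2, 5, 8, 9, 10}
Step 10: find(9) -> no change; set of 9 is {0, 1, 2, 5, 8, 9, 10}
Component of 10: {0, 1, 2, 5, 8, 9, 10}

Answer: 0, 1, 2, 5, 8, 9, 10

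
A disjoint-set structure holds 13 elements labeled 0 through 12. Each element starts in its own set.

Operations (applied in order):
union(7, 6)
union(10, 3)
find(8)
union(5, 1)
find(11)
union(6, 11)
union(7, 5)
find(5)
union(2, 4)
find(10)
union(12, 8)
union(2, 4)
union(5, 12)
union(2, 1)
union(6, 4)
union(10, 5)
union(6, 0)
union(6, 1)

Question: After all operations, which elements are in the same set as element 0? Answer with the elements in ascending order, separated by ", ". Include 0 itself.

Step 1: union(7, 6) -> merged; set of 7 now {6, 7}
Step 2: union(10, 3) -> merged; set of 10 now {3, 10}
Step 3: find(8) -> no change; set of 8 is {8}
Step 4: union(5, 1) -> merged; set of 5 now {1, 5}
Step 5: find(11) -> no change; set of 11 is {11}
Step 6: union(6, 11) -> merged; set of 6 now {6, 7, 11}
Step 7: union(7, 5) -> merged; set of 7 now {1, 5, 6, 7, 11}
Step 8: find(5) -> no change; set of 5 is {1, 5, 6, 7, 11}
Step 9: union(2, 4) -> merged; set of 2 now {2, 4}
Step 10: find(10) -> no change; set of 10 is {3, 10}
Step 11: union(12, 8) -> merged; set of 12 now {8, 12}
Step 12: union(2, 4) -> already same set; set of 2 now {2, 4}
Step 13: union(5, 12) -> merged; set of 5 now {1, 5, 6, 7, 8, 11, 12}
Step 14: union(2, 1) -> merged; set of 2 now {1, 2, 4, 5, 6, 7, 8, 11, 12}
Step 15: union(6, 4) -> already same set; set of 6 now {1, 2, 4, 5, 6, 7, 8, 11, 12}
Step 16: union(10, 5) -> merged; set of 10 now {1, 2, 3, 4, 5, 6, 7, 8, 10, 11, 12}
Step 17: union(6, 0) -> merged; set of 6 now {0, 1, 2, 3, 4, 5, 6, 7, 8, 10, 11, 12}
Step 18: union(6, 1) -> already same set; set of 6 now {0, 1, 2, 3, 4, 5, 6, 7, 8, 10, 11, 12}
Component of 0: {0, 1, 2, 3, 4, 5, 6, 7, 8, 10, 11, 12}

Answer: 0, 1, 2, 3, 4, 5, 6, 7, 8, 10, 11, 12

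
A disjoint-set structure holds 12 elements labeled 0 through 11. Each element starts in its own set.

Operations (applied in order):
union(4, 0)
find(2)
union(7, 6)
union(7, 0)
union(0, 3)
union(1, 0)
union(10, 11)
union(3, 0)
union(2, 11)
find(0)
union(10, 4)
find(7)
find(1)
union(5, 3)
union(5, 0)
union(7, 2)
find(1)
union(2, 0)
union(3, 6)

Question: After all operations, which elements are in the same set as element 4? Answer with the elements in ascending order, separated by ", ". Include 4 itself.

Step 1: union(4, 0) -> merged; set of 4 now {0, 4}
Step 2: find(2) -> no change; set of 2 is {2}
Step 3: union(7, 6) -> merged; set of 7 now {6, 7}
Step 4: union(7, 0) -> merged; set of 7 now {0, 4, 6, 7}
Step 5: union(0, 3) -> merged; set of 0 now {0, 3, 4, 6, 7}
Step 6: union(1, 0) -> merged; set of 1 now {0, 1, 3, 4, 6, 7}
Step 7: union(10, 11) -> merged; set of 10 now {10, 11}
Step 8: union(3, 0) -> already same set; set of 3 now {0, 1, 3, 4, 6, 7}
Step 9: union(2, 11) -> merged; set of 2 now {2, 10, 11}
Step 10: find(0) -> no change; set of 0 is {0, 1, 3, 4, 6, 7}
Step 11: union(10, 4) -> merged; set of 10 now {0, 1, 2, 3, 4, 6, 7, 10, 11}
Step 12: find(7) -> no change; set of 7 is {0, 1, 2, 3, 4, 6, 7, 10, 11}
Step 13: find(1) -> no change; set of 1 is {0, 1, 2, 3, 4, 6, 7, 10, 11}
Step 14: union(5, 3) -> merged; set of 5 now {0, 1, 2, 3, 4, 5, 6, 7, 10, 11}
Step 15: union(5, 0) -> already same set; set of 5 now {0, 1, 2, 3, 4, 5, 6, 7, 10, 11}
Step 16: union(7, 2) -> already same set; set of 7 now {0, 1, 2, 3, 4, 5, 6, 7, 10, 11}
Step 17: find(1) -> no change; set of 1 is {0, 1, 2, 3, 4, 5, 6, 7, 10, 11}
Step 18: union(2, 0) -> already same set; set of 2 now {0, 1, 2, 3, 4, 5, 6, 7, 10, 11}
Step 19: union(3, 6) -> already same set; set of 3 now {0, 1, 2, 3, 4, 5, 6, 7, 10, 11}
Component of 4: {0, 1, 2, 3, 4, 5, 6, 7, 10, 11}

Answer: 0, 1, 2, 3, 4, 5, 6, 7, 10, 11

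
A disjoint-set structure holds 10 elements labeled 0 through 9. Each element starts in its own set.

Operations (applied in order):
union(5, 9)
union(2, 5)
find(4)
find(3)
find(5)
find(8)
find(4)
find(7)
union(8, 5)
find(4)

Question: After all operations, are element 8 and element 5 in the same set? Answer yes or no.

Answer: yes

Derivation:
Step 1: union(5, 9) -> merged; set of 5 now {5, 9}
Step 2: union(2, 5) -> merged; set of 2 now {2, 5, 9}
Step 3: find(4) -> no change; set of 4 is {4}
Step 4: find(3) -> no change; set of 3 is {3}
Step 5: find(5) -> no change; set of 5 is {2, 5, 9}
Step 6: find(8) -> no change; set of 8 is {8}
Step 7: find(4) -> no change; set of 4 is {4}
Step 8: find(7) -> no change; set of 7 is {7}
Step 9: union(8, 5) -> merged; set of 8 now {2, 5, 8, 9}
Step 10: find(4) -> no change; set of 4 is {4}
Set of 8: {2, 5, 8, 9}; 5 is a member.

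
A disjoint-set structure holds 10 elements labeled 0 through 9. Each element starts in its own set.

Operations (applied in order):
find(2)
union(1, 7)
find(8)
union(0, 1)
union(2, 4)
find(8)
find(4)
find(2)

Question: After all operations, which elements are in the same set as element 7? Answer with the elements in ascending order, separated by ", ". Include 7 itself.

Step 1: find(2) -> no change; set of 2 is {2}
Step 2: union(1, 7) -> merged; set of 1 now {1, 7}
Step 3: find(8) -> no change; set of 8 is {8}
Step 4: union(0, 1) -> merged; set of 0 now {0, 1, 7}
Step 5: union(2, 4) -> merged; set of 2 now {2, 4}
Step 6: find(8) -> no change; set of 8 is {8}
Step 7: find(4) -> no change; set of 4 is {2, 4}
Step 8: find(2) -> no change; set of 2 is {2, 4}
Component of 7: {0, 1, 7}

Answer: 0, 1, 7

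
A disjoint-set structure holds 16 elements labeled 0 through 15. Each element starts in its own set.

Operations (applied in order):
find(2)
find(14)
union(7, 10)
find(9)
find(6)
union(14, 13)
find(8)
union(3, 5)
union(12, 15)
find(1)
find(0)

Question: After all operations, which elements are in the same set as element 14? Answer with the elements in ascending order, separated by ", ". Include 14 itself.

Answer: 13, 14

Derivation:
Step 1: find(2) -> no change; set of 2 is {2}
Step 2: find(14) -> no change; set of 14 is {14}
Step 3: union(7, 10) -> merged; set of 7 now {7, 10}
Step 4: find(9) -> no change; set of 9 is {9}
Step 5: find(6) -> no change; set of 6 is {6}
Step 6: union(14, 13) -> merged; set of 14 now {13, 14}
Step 7: find(8) -> no change; set of 8 is {8}
Step 8: union(3, 5) -> merged; set of 3 now {3, 5}
Step 9: union(12, 15) -> merged; set of 12 now {12, 15}
Step 10: find(1) -> no change; set of 1 is {1}
Step 11: find(0) -> no change; set of 0 is {0}
Component of 14: {13, 14}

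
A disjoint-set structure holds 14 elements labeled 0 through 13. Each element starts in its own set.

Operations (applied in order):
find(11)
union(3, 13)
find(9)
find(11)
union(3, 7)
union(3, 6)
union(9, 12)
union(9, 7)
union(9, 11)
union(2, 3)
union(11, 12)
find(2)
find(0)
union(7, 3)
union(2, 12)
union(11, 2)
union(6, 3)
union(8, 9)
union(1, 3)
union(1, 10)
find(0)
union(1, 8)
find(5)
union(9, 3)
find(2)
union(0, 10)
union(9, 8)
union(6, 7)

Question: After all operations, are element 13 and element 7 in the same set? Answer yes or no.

Step 1: find(11) -> no change; set of 11 is {11}
Step 2: union(3, 13) -> merged; set of 3 now {3, 13}
Step 3: find(9) -> no change; set of 9 is {9}
Step 4: find(11) -> no change; set of 11 is {11}
Step 5: union(3, 7) -> merged; set of 3 now {3, 7, 13}
Step 6: union(3, 6) -> merged; set of 3 now {3, 6, 7, 13}
Step 7: union(9, 12) -> merged; set of 9 now {9, 12}
Step 8: union(9, 7) -> merged; set of 9 now {3, 6, 7, 9, 12, 13}
Step 9: union(9, 11) -> merged; set of 9 now {3, 6, 7, 9, 11, 12, 13}
Step 10: union(2, 3) -> merged; set of 2 now {2, 3, 6, 7, 9, 11, 12, 13}
Step 11: union(11, 12) -> already same set; set of 11 now {2, 3, 6, 7, 9, 11, 12, 13}
Step 12: find(2) -> no change; set of 2 is {2, 3, 6, 7, 9, 11, 12, 13}
Step 13: find(0) -> no change; set of 0 is {0}
Step 14: union(7, 3) -> already same set; set of 7 now {2, 3, 6, 7, 9, 11, 12, 13}
Step 15: union(2, 12) -> already same set; set of 2 now {2, 3, 6, 7, 9, 11, 12, 13}
Step 16: union(11, 2) -> already same set; set of 11 now {2, 3, 6, 7, 9, 11, 12, 13}
Step 17: union(6, 3) -> already same set; set of 6 now {2, 3, 6, 7, 9, 11, 12, 13}
Step 18: union(8, 9) -> merged; set of 8 now {2, 3, 6, 7, 8, 9, 11, 12, 13}
Step 19: union(1, 3) -> merged; set of 1 now {1, 2, 3, 6, 7, 8, 9, 11, 12, 13}
Step 20: union(1, 10) -> merged; set of 1 now {1, 2, 3, 6, 7, 8, 9, 10, 11, 12, 13}
Step 21: find(0) -> no change; set of 0 is {0}
Step 22: union(1, 8) -> already same set; set of 1 now {1, 2, 3, 6, 7, 8, 9, 10, 11, 12, 13}
Step 23: find(5) -> no change; set of 5 is {5}
Step 24: union(9, 3) -> already same set; set of 9 now {1, 2, 3, 6, 7, 8, 9, 10, 11, 12, 13}
Step 25: find(2) -> no change; set of 2 is {1, 2, 3, 6, 7, 8, 9, 10, 11, 12, 13}
Step 26: union(0, 10) -> merged; set of 0 now {0, 1, 2, 3, 6, 7, 8, 9, 10, 11, 12, 13}
Step 27: union(9, 8) -> already same set; set of 9 now {0, 1, 2, 3, 6, 7, 8, 9, 10, 11, 12, 13}
Step 28: union(6, 7) -> already same set; set of 6 now {0, 1, 2, 3, 6, 7, 8, 9, 10, 11, 12, 13}
Set of 13: {0, 1, 2, 3, 6, 7, 8, 9, 10, 11, 12, 13}; 7 is a member.

Answer: yes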